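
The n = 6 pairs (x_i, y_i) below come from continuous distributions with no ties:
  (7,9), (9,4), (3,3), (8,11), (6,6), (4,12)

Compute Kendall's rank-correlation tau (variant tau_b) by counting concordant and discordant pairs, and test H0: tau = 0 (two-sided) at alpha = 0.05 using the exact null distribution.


Step 1: Enumerate the 15 unordered pairs (i,j) with i<j and classify each by sign(x_j-x_i) * sign(y_j-y_i).
  (1,2):dx=+2,dy=-5->D; (1,3):dx=-4,dy=-6->C; (1,4):dx=+1,dy=+2->C; (1,5):dx=-1,dy=-3->C
  (1,6):dx=-3,dy=+3->D; (2,3):dx=-6,dy=-1->C; (2,4):dx=-1,dy=+7->D; (2,5):dx=-3,dy=+2->D
  (2,6):dx=-5,dy=+8->D; (3,4):dx=+5,dy=+8->C; (3,5):dx=+3,dy=+3->C; (3,6):dx=+1,dy=+9->C
  (4,5):dx=-2,dy=-5->C; (4,6):dx=-4,dy=+1->D; (5,6):dx=-2,dy=+6->D
Step 2: C = 8, D = 7, total pairs = 15.
Step 3: tau = (C - D)/(n(n-1)/2) = (8 - 7)/15 = 0.066667.
Step 4: Exact two-sided p-value (enumerate n! = 720 permutations of y under H0): p = 1.000000.
Step 5: alpha = 0.05. fail to reject H0.

tau_b = 0.0667 (C=8, D=7), p = 1.000000, fail to reject H0.


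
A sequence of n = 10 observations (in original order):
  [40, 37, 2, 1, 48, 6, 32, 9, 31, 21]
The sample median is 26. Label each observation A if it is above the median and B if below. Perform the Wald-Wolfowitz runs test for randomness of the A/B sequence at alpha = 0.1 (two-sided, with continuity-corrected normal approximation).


Step 1: Compute median = 26; label A = above, B = below.
Labels in order: AABBABABAB  (n_A = 5, n_B = 5)
Step 2: Count runs R = 8.
Step 3: Under H0 (random ordering), E[R] = 2*n_A*n_B/(n_A+n_B) + 1 = 2*5*5/10 + 1 = 6.0000.
        Var[R] = 2*n_A*n_B*(2*n_A*n_B - n_A - n_B) / ((n_A+n_B)^2 * (n_A+n_B-1)) = 2000/900 = 2.2222.
        SD[R] = 1.4907.
Step 4: Continuity-corrected z = (R - 0.5 - E[R]) / SD[R] = (8 - 0.5 - 6.0000) / 1.4907 = 1.0062.
Step 5: Two-sided p-value via normal approximation = 2*(1 - Phi(|z|)) = 0.314305.
Step 6: alpha = 0.1. fail to reject H0.

R = 8, z = 1.0062, p = 0.314305, fail to reject H0.


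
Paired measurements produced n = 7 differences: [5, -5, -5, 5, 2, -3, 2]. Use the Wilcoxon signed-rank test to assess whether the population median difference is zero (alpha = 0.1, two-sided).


Step 1: Drop any zero differences (none here) and take |d_i|.
|d| = [5, 5, 5, 5, 2, 3, 2]
Step 2: Midrank |d_i| (ties get averaged ranks).
ranks: |5|->5.5, |5|->5.5, |5|->5.5, |5|->5.5, |2|->1.5, |3|->3, |2|->1.5
Step 3: Attach original signs; sum ranks with positive sign and with negative sign.
W+ = 5.5 + 5.5 + 1.5 + 1.5 = 14
W- = 5.5 + 5.5 + 3 = 14
(Check: W+ + W- = 28 should equal n(n+1)/2 = 28.)
Step 4: Test statistic W = min(W+, W-) = 14.
Step 5: Ties in |d|, so use the tie-corrected normal approximation.
        E[W] = n(n+1)/4 = 7*8/4 = 14.
        Tie groups: |d|=2 (t=2), |d|=5 (t=4); sum(t^3 - t) = 66.
        Var[W] = n(n+1)(2n+1)/24 - sum(t^3-t)/48 = 840/24 - 66/48 = 33.625.
        z = (W - E[W]) / sqrt(Var[W]) = (14 - 14) / 5.7987 = 0.0000.
        Two-sided p = 2*Phi(z) = 1.000000.
Step 6: alpha = 0.1. fail to reject H0.

W+ = 14, W- = 14, W = min = 14, p = 1.000000, fail to reject H0.


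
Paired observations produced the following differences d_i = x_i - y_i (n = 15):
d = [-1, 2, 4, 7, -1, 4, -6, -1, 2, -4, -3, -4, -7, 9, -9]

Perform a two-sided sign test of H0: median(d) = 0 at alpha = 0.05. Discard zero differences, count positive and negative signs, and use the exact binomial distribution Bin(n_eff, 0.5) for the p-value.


Step 1: Discard zero differences. Original n = 15; n_eff = number of nonzero differences = 15.
Nonzero differences (with sign): -1, +2, +4, +7, -1, +4, -6, -1, +2, -4, -3, -4, -7, +9, -9
Step 2: Count signs: positive = 6, negative = 9.
Step 3: Under H0: P(positive) = 0.5, so the number of positives S ~ Bin(15, 0.5).
Step 4: Two-sided exact p-value = sum of Bin(15,0.5) probabilities at or below the observed probability = 0.607239.
Step 5: alpha = 0.05. fail to reject H0.

n_eff = 15, pos = 6, neg = 9, p = 0.607239, fail to reject H0.


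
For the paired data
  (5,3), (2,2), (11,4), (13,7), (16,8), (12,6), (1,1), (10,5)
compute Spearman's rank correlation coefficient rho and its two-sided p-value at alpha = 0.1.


Step 1: Rank x and y separately (midranks; no ties here).
rank(x): 5->3, 2->2, 11->5, 13->7, 16->8, 12->6, 1->1, 10->4
rank(y): 3->3, 2->2, 4->4, 7->7, 8->8, 6->6, 1->1, 5->5
Step 2: d_i = R_x(i) - R_y(i); compute d_i^2.
  (3-3)^2=0, (2-2)^2=0, (5-4)^2=1, (7-7)^2=0, (8-8)^2=0, (6-6)^2=0, (1-1)^2=0, (4-5)^2=1
sum(d^2) = 2.
Step 3: rho = 1 - 6*2 / (8*(8^2 - 1)) = 1 - 12/504 = 0.976190.
Step 4: Under H0, t = rho * sqrt((n-2)/(1-rho^2)) = 11.0235 ~ t(6).
Step 5: Two-sided p-value from the t-distribution with 6 df = 0.000033.
Step 6: alpha = 0.1. reject H0.

rho = 0.9762, p = 0.000033, reject H0 at alpha = 0.1.


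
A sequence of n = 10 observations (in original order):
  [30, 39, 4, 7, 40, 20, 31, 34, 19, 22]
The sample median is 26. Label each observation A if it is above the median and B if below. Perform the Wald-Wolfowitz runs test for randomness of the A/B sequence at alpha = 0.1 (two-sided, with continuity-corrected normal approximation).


Step 1: Compute median = 26; label A = above, B = below.
Labels in order: AABBABAABB  (n_A = 5, n_B = 5)
Step 2: Count runs R = 6.
Step 3: Under H0 (random ordering), E[R] = 2*n_A*n_B/(n_A+n_B) + 1 = 2*5*5/10 + 1 = 6.0000.
        Var[R] = 2*n_A*n_B*(2*n_A*n_B - n_A - n_B) / ((n_A+n_B)^2 * (n_A+n_B-1)) = 2000/900 = 2.2222.
        SD[R] = 1.4907.
Step 4: R = E[R], so z = 0 with no continuity correction.
Step 5: Two-sided p-value via normal approximation = 2*(1 - Phi(|z|)) = 1.000000.
Step 6: alpha = 0.1. fail to reject H0.

R = 6, z = 0.0000, p = 1.000000, fail to reject H0.


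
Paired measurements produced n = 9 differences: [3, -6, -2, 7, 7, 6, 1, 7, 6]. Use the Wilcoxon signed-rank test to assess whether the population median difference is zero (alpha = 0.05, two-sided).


Step 1: Drop any zero differences (none here) and take |d_i|.
|d| = [3, 6, 2, 7, 7, 6, 1, 7, 6]
Step 2: Midrank |d_i| (ties get averaged ranks).
ranks: |3|->3, |6|->5, |2|->2, |7|->8, |7|->8, |6|->5, |1|->1, |7|->8, |6|->5
Step 3: Attach original signs; sum ranks with positive sign and with negative sign.
W+ = 3 + 8 + 8 + 5 + 1 + 8 + 5 = 38
W- = 5 + 2 = 7
(Check: W+ + W- = 45 should equal n(n+1)/2 = 45.)
Step 4: Test statistic W = min(W+, W-) = 7.
Step 5: Ties in |d|, so use the tie-corrected normal approximation.
        E[W] = n(n+1)/4 = 9*10/4 = 22.5.
        Tie groups: |d|=6 (t=3), |d|=7 (t=3); sum(t^3 - t) = 48.
        Var[W] = n(n+1)(2n+1)/24 - sum(t^3-t)/48 = 1710/24 - 48/48 = 70.25.
        z = (W - E[W]) / sqrt(Var[W]) = (7 - 22.5) / 8.3815 = -1.8493.
        Two-sided p = 2*Phi(z) = 0.064414.
Step 6: alpha = 0.05. fail to reject H0.

W+ = 38, W- = 7, W = min = 7, p = 0.064414, fail to reject H0.


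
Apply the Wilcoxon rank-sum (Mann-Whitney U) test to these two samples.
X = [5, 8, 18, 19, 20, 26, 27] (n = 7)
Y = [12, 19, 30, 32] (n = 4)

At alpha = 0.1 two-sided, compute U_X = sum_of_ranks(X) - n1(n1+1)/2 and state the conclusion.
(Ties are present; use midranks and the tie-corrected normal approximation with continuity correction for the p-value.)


Step 1: Combine and sort all 11 observations; assign midranks.
sorted (value, group): (5,X), (8,X), (12,Y), (18,X), (19,X), (19,Y), (20,X), (26,X), (27,X), (30,Y), (32,Y)
ranks: 5->1, 8->2, 12->3, 18->4, 19->5.5, 19->5.5, 20->7, 26->8, 27->9, 30->10, 32->11
Step 2: Rank sum for X: R1 = 1 + 2 + 4 + 5.5 + 7 + 8 + 9 = 36.5.
Step 3: U_X = R1 - n1(n1+1)/2 = 36.5 - 7*8/2 = 36.5 - 28 = 8.5.
       U_Y = n1*n2 - U_X = 28 - 8.5 = 19.5.
Step 4: Ties are present, so use the tie-corrected normal approximation (with continuity correction) for the p-value.
Step 5: p-value = 0.343605; compare to alpha = 0.1. fail to reject H0.

U_X = 8.5, p = 0.343605, fail to reject H0 at alpha = 0.1.


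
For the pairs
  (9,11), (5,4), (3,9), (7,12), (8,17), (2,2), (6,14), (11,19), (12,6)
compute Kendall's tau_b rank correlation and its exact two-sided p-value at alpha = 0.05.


Step 1: Enumerate the 36 unordered pairs (i,j) with i<j and classify each by sign(x_j-x_i) * sign(y_j-y_i).
  (1,2):dx=-4,dy=-7->C; (1,3):dx=-6,dy=-2->C; (1,4):dx=-2,dy=+1->D; (1,5):dx=-1,dy=+6->D
  (1,6):dx=-7,dy=-9->C; (1,7):dx=-3,dy=+3->D; (1,8):dx=+2,dy=+8->C; (1,9):dx=+3,dy=-5->D
  (2,3):dx=-2,dy=+5->D; (2,4):dx=+2,dy=+8->C; (2,5):dx=+3,dy=+13->C; (2,6):dx=-3,dy=-2->C
  (2,7):dx=+1,dy=+10->C; (2,8):dx=+6,dy=+15->C; (2,9):dx=+7,dy=+2->C; (3,4):dx=+4,dy=+3->C
  (3,5):dx=+5,dy=+8->C; (3,6):dx=-1,dy=-7->C; (3,7):dx=+3,dy=+5->C; (3,8):dx=+8,dy=+10->C
  (3,9):dx=+9,dy=-3->D; (4,5):dx=+1,dy=+5->C; (4,6):dx=-5,dy=-10->C; (4,7):dx=-1,dy=+2->D
  (4,8):dx=+4,dy=+7->C; (4,9):dx=+5,dy=-6->D; (5,6):dx=-6,dy=-15->C; (5,7):dx=-2,dy=-3->C
  (5,8):dx=+3,dy=+2->C; (5,9):dx=+4,dy=-11->D; (6,7):dx=+4,dy=+12->C; (6,8):dx=+9,dy=+17->C
  (6,9):dx=+10,dy=+4->C; (7,8):dx=+5,dy=+5->C; (7,9):dx=+6,dy=-8->D; (8,9):dx=+1,dy=-13->D
Step 2: C = 25, D = 11, total pairs = 36.
Step 3: tau = (C - D)/(n(n-1)/2) = (25 - 11)/36 = 0.388889.
Step 4: Exact two-sided p-value (enumerate n! = 362880 permutations of y under H0): p = 0.180181.
Step 5: alpha = 0.05. fail to reject H0.

tau_b = 0.3889 (C=25, D=11), p = 0.180181, fail to reject H0.


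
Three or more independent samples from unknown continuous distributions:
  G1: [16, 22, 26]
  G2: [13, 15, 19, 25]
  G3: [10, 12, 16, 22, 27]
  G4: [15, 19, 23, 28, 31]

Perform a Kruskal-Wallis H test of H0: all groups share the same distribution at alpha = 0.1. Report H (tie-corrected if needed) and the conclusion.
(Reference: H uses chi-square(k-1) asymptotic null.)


Step 1: Combine all N = 17 observations and assign midranks.
sorted (value, group, rank): (10,G3,1), (12,G3,2), (13,G2,3), (15,G2,4.5), (15,G4,4.5), (16,G1,6.5), (16,G3,6.5), (19,G2,8.5), (19,G4,8.5), (22,G1,10.5), (22,G3,10.5), (23,G4,12), (25,G2,13), (26,G1,14), (27,G3,15), (28,G4,16), (31,G4,17)
Step 2: Sum ranks within each group.
R_1 = 31 (n_1 = 3)
R_2 = 29 (n_2 = 4)
R_3 = 35 (n_3 = 5)
R_4 = 58 (n_4 = 5)
Step 3: H = 12/(N(N+1)) * sum(R_i^2/n_i) - 3(N+1)
     = 12/(17*18) * (31^2/3 + 29^2/4 + 35^2/5 + 58^2/5) - 3*18
     = 0.039216 * 1448.38 - 54
     = 2.799346.
Step 4: Ties present; correction factor C = 1 - 24/(17^3 - 17) = 0.995098. Corrected H = 2.799346 / 0.995098 = 2.813136.
Step 5: Under H0, H ~ chi^2(3); p-value = 0.421342.
Step 6: alpha = 0.1. fail to reject H0.

H = 2.8131, df = 3, p = 0.421342, fail to reject H0.


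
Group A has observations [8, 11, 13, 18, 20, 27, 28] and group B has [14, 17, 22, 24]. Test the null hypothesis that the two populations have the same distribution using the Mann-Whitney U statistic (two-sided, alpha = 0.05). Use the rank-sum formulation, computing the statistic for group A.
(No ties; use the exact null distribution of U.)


Step 1: Combine and sort all 11 observations; assign midranks.
sorted (value, group): (8,X), (11,X), (13,X), (14,Y), (17,Y), (18,X), (20,X), (22,Y), (24,Y), (27,X), (28,X)
ranks: 8->1, 11->2, 13->3, 14->4, 17->5, 18->6, 20->7, 22->8, 24->9, 27->10, 28->11
Step 2: Rank sum for X: R1 = 1 + 2 + 3 + 6 + 7 + 10 + 11 = 40.
Step 3: U_X = R1 - n1(n1+1)/2 = 40 - 7*8/2 = 40 - 28 = 12.
       U_Y = n1*n2 - U_X = 28 - 12 = 16.
Step 4: No ties, so the exact null distribution of U (based on enumerating the C(11,7) = 330 equally likely rank assignments) gives the two-sided p-value.
Step 5: p-value = 0.787879; compare to alpha = 0.05. fail to reject H0.

U_X = 12, p = 0.787879, fail to reject H0 at alpha = 0.05.


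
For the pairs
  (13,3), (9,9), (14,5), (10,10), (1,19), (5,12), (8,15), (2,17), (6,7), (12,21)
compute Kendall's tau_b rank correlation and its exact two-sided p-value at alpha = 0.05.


Step 1: Enumerate the 45 unordered pairs (i,j) with i<j and classify each by sign(x_j-x_i) * sign(y_j-y_i).
  (1,2):dx=-4,dy=+6->D; (1,3):dx=+1,dy=+2->C; (1,4):dx=-3,dy=+7->D; (1,5):dx=-12,dy=+16->D
  (1,6):dx=-8,dy=+9->D; (1,7):dx=-5,dy=+12->D; (1,8):dx=-11,dy=+14->D; (1,9):dx=-7,dy=+4->D
  (1,10):dx=-1,dy=+18->D; (2,3):dx=+5,dy=-4->D; (2,4):dx=+1,dy=+1->C; (2,5):dx=-8,dy=+10->D
  (2,6):dx=-4,dy=+3->D; (2,7):dx=-1,dy=+6->D; (2,8):dx=-7,dy=+8->D; (2,9):dx=-3,dy=-2->C
  (2,10):dx=+3,dy=+12->C; (3,4):dx=-4,dy=+5->D; (3,5):dx=-13,dy=+14->D; (3,6):dx=-9,dy=+7->D
  (3,7):dx=-6,dy=+10->D; (3,8):dx=-12,dy=+12->D; (3,9):dx=-8,dy=+2->D; (3,10):dx=-2,dy=+16->D
  (4,5):dx=-9,dy=+9->D; (4,6):dx=-5,dy=+2->D; (4,7):dx=-2,dy=+5->D; (4,8):dx=-8,dy=+7->D
  (4,9):dx=-4,dy=-3->C; (4,10):dx=+2,dy=+11->C; (5,6):dx=+4,dy=-7->D; (5,7):dx=+7,dy=-4->D
  (5,8):dx=+1,dy=-2->D; (5,9):dx=+5,dy=-12->D; (5,10):dx=+11,dy=+2->C; (6,7):dx=+3,dy=+3->C
  (6,8):dx=-3,dy=+5->D; (6,9):dx=+1,dy=-5->D; (6,10):dx=+7,dy=+9->C; (7,8):dx=-6,dy=+2->D
  (7,9):dx=-2,dy=-8->C; (7,10):dx=+4,dy=+6->C; (8,9):dx=+4,dy=-10->D; (8,10):dx=+10,dy=+4->C
  (9,10):dx=+6,dy=+14->C
Step 2: C = 13, D = 32, total pairs = 45.
Step 3: tau = (C - D)/(n(n-1)/2) = (13 - 32)/45 = -0.422222.
Step 4: Exact two-sided p-value (enumerate n! = 3628800 permutations of y under H0): p = 0.108313.
Step 5: alpha = 0.05. fail to reject H0.

tau_b = -0.4222 (C=13, D=32), p = 0.108313, fail to reject H0.


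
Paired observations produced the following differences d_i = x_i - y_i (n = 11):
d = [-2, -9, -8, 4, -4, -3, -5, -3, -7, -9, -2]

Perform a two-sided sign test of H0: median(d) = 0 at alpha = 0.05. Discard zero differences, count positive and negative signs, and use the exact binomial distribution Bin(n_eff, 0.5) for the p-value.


Step 1: Discard zero differences. Original n = 11; n_eff = number of nonzero differences = 11.
Nonzero differences (with sign): -2, -9, -8, +4, -4, -3, -5, -3, -7, -9, -2
Step 2: Count signs: positive = 1, negative = 10.
Step 3: Under H0: P(positive) = 0.5, so the number of positives S ~ Bin(11, 0.5).
Step 4: Two-sided exact p-value = sum of Bin(11,0.5) probabilities at or below the observed probability = 0.011719.
Step 5: alpha = 0.05. reject H0.

n_eff = 11, pos = 1, neg = 10, p = 0.011719, reject H0.


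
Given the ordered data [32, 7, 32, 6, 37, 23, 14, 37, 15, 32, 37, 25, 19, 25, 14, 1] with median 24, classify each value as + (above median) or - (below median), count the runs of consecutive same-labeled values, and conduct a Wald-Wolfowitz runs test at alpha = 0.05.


Step 1: Compute median = 24; label A = above, B = below.
Labels in order: ABABABBABAAABABB  (n_A = 8, n_B = 8)
Step 2: Count runs R = 12.
Step 3: Under H0 (random ordering), E[R] = 2*n_A*n_B/(n_A+n_B) + 1 = 2*8*8/16 + 1 = 9.0000.
        Var[R] = 2*n_A*n_B*(2*n_A*n_B - n_A - n_B) / ((n_A+n_B)^2 * (n_A+n_B-1)) = 14336/3840 = 3.7333.
        SD[R] = 1.9322.
Step 4: Continuity-corrected z = (R - 0.5 - E[R]) / SD[R] = (12 - 0.5 - 9.0000) / 1.9322 = 1.2939.
Step 5: Two-sided p-value via normal approximation = 2*(1 - Phi(|z|)) = 0.195709.
Step 6: alpha = 0.05. fail to reject H0.

R = 12, z = 1.2939, p = 0.195709, fail to reject H0.


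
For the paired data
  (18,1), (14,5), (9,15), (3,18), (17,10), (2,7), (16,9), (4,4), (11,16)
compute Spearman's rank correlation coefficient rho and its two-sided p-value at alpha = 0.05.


Step 1: Rank x and y separately (midranks; no ties here).
rank(x): 18->9, 14->6, 9->4, 3->2, 17->8, 2->1, 16->7, 4->3, 11->5
rank(y): 1->1, 5->3, 15->7, 18->9, 10->6, 7->4, 9->5, 4->2, 16->8
Step 2: d_i = R_x(i) - R_y(i); compute d_i^2.
  (9-1)^2=64, (6-3)^2=9, (4-7)^2=9, (2-9)^2=49, (8-6)^2=4, (1-4)^2=9, (7-5)^2=4, (3-2)^2=1, (5-8)^2=9
sum(d^2) = 158.
Step 3: rho = 1 - 6*158 / (9*(9^2 - 1)) = 1 - 948/720 = -0.316667.
Step 4: Under H0, t = rho * sqrt((n-2)/(1-rho^2)) = -0.8833 ~ t(7).
Step 5: Two-sided p-value from the t-distribution with 7 df = 0.406397.
Step 6: alpha = 0.05. fail to reject H0.

rho = -0.3167, p = 0.406397, fail to reject H0 at alpha = 0.05.


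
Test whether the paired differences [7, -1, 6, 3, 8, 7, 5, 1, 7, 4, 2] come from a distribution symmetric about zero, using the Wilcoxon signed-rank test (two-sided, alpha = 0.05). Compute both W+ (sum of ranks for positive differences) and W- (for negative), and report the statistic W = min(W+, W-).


Step 1: Drop any zero differences (none here) and take |d_i|.
|d| = [7, 1, 6, 3, 8, 7, 5, 1, 7, 4, 2]
Step 2: Midrank |d_i| (ties get averaged ranks).
ranks: |7|->9, |1|->1.5, |6|->7, |3|->4, |8|->11, |7|->9, |5|->6, |1|->1.5, |7|->9, |4|->5, |2|->3
Step 3: Attach original signs; sum ranks with positive sign and with negative sign.
W+ = 9 + 7 + 4 + 11 + 9 + 6 + 1.5 + 9 + 5 + 3 = 64.5
W- = 1.5 = 1.5
(Check: W+ + W- = 66 should equal n(n+1)/2 = 66.)
Step 4: Test statistic W = min(W+, W-) = 1.5.
Step 5: Ties in |d|, so use the tie-corrected normal approximation.
        E[W] = n(n+1)/4 = 11*12/4 = 33.
        Tie groups: |d|=1 (t=2), |d|=7 (t=3); sum(t^3 - t) = 30.
        Var[W] = n(n+1)(2n+1)/24 - sum(t^3-t)/48 = 3036/24 - 30/48 = 125.875.
        z = (W - E[W]) / sqrt(Var[W]) = (1.5 - 33) / 11.2194 = -2.8076.
        Two-sided p = 2*Phi(z) = 0.004991.
Step 6: alpha = 0.05. reject H0.

W+ = 64.5, W- = 1.5, W = min = 1.5, p = 0.004991, reject H0.


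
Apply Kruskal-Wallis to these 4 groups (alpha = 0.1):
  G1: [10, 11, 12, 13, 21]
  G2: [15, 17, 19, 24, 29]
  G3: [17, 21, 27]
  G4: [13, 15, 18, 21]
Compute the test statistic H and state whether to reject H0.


Step 1: Combine all N = 17 observations and assign midranks.
sorted (value, group, rank): (10,G1,1), (11,G1,2), (12,G1,3), (13,G1,4.5), (13,G4,4.5), (15,G2,6.5), (15,G4,6.5), (17,G2,8.5), (17,G3,8.5), (18,G4,10), (19,G2,11), (21,G1,13), (21,G3,13), (21,G4,13), (24,G2,15), (27,G3,16), (29,G2,17)
Step 2: Sum ranks within each group.
R_1 = 23.5 (n_1 = 5)
R_2 = 58 (n_2 = 5)
R_3 = 37.5 (n_3 = 3)
R_4 = 34 (n_4 = 4)
Step 3: H = 12/(N(N+1)) * sum(R_i^2/n_i) - 3(N+1)
     = 12/(17*18) * (23.5^2/5 + 58^2/5 + 37.5^2/3 + 34^2/4) - 3*18
     = 0.039216 * 1541 - 54
     = 6.431373.
Step 4: Ties present; correction factor C = 1 - 42/(17^3 - 17) = 0.991422. Corrected H = 6.431373 / 0.991422 = 6.487021.
Step 5: Under H0, H ~ chi^2(3); p-value = 0.090176.
Step 6: alpha = 0.1. reject H0.

H = 6.4870, df = 3, p = 0.090176, reject H0.


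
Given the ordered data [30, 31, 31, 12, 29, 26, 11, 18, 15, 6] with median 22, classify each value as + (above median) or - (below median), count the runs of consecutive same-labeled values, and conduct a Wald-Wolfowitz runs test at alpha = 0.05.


Step 1: Compute median = 22; label A = above, B = below.
Labels in order: AAABAABBBB  (n_A = 5, n_B = 5)
Step 2: Count runs R = 4.
Step 3: Under H0 (random ordering), E[R] = 2*n_A*n_B/(n_A+n_B) + 1 = 2*5*5/10 + 1 = 6.0000.
        Var[R] = 2*n_A*n_B*(2*n_A*n_B - n_A - n_B) / ((n_A+n_B)^2 * (n_A+n_B-1)) = 2000/900 = 2.2222.
        SD[R] = 1.4907.
Step 4: Continuity-corrected z = (R + 0.5 - E[R]) / SD[R] = (4 + 0.5 - 6.0000) / 1.4907 = -1.0062.
Step 5: Two-sided p-value via normal approximation = 2*(1 - Phi(|z|)) = 0.314305.
Step 6: alpha = 0.05. fail to reject H0.

R = 4, z = -1.0062, p = 0.314305, fail to reject H0.


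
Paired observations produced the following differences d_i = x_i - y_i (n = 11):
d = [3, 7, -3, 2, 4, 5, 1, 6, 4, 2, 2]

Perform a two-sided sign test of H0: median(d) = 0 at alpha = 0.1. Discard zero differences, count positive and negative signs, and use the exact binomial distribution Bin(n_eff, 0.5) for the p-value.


Step 1: Discard zero differences. Original n = 11; n_eff = number of nonzero differences = 11.
Nonzero differences (with sign): +3, +7, -3, +2, +4, +5, +1, +6, +4, +2, +2
Step 2: Count signs: positive = 10, negative = 1.
Step 3: Under H0: P(positive) = 0.5, so the number of positives S ~ Bin(11, 0.5).
Step 4: Two-sided exact p-value = sum of Bin(11,0.5) probabilities at or below the observed probability = 0.011719.
Step 5: alpha = 0.1. reject H0.

n_eff = 11, pos = 10, neg = 1, p = 0.011719, reject H0.


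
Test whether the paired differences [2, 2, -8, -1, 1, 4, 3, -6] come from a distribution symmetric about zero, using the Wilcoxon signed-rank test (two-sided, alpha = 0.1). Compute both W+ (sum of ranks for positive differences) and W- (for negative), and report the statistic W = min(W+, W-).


Step 1: Drop any zero differences (none here) and take |d_i|.
|d| = [2, 2, 8, 1, 1, 4, 3, 6]
Step 2: Midrank |d_i| (ties get averaged ranks).
ranks: |2|->3.5, |2|->3.5, |8|->8, |1|->1.5, |1|->1.5, |4|->6, |3|->5, |6|->7
Step 3: Attach original signs; sum ranks with positive sign and with negative sign.
W+ = 3.5 + 3.5 + 1.5 + 6 + 5 = 19.5
W- = 8 + 1.5 + 7 = 16.5
(Check: W+ + W- = 36 should equal n(n+1)/2 = 36.)
Step 4: Test statistic W = min(W+, W-) = 16.5.
Step 5: Ties in |d|, so use the tie-corrected normal approximation.
        E[W] = n(n+1)/4 = 8*9/4 = 18.
        Tie groups: |d|=1 (t=2), |d|=2 (t=2); sum(t^3 - t) = 12.
        Var[W] = n(n+1)(2n+1)/24 - sum(t^3-t)/48 = 1224/24 - 12/48 = 50.75.
        z = (W - E[W]) / sqrt(Var[W]) = (16.5 - 18) / 7.1239 = -0.2106.
        Two-sided p = 2*Phi(z) = 0.833232.
Step 6: alpha = 0.1. fail to reject H0.

W+ = 19.5, W- = 16.5, W = min = 16.5, p = 0.833232, fail to reject H0.


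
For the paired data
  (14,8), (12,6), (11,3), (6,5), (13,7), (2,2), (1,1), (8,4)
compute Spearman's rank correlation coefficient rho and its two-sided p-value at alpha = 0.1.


Step 1: Rank x and y separately (midranks; no ties here).
rank(x): 14->8, 12->6, 11->5, 6->3, 13->7, 2->2, 1->1, 8->4
rank(y): 8->8, 6->6, 3->3, 5->5, 7->7, 2->2, 1->1, 4->4
Step 2: d_i = R_x(i) - R_y(i); compute d_i^2.
  (8-8)^2=0, (6-6)^2=0, (5-3)^2=4, (3-5)^2=4, (7-7)^2=0, (2-2)^2=0, (1-1)^2=0, (4-4)^2=0
sum(d^2) = 8.
Step 3: rho = 1 - 6*8 / (8*(8^2 - 1)) = 1 - 48/504 = 0.904762.
Step 4: Under H0, t = rho * sqrt((n-2)/(1-rho^2)) = 5.2034 ~ t(6).
Step 5: Two-sided p-value from the t-distribution with 6 df = 0.002008.
Step 6: alpha = 0.1. reject H0.

rho = 0.9048, p = 0.002008, reject H0 at alpha = 0.1.


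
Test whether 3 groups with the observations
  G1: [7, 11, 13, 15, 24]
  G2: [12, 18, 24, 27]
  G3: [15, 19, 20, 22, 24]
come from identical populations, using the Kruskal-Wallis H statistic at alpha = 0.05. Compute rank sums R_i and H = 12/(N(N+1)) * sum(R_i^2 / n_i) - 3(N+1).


Step 1: Combine all N = 14 observations and assign midranks.
sorted (value, group, rank): (7,G1,1), (11,G1,2), (12,G2,3), (13,G1,4), (15,G1,5.5), (15,G3,5.5), (18,G2,7), (19,G3,8), (20,G3,9), (22,G3,10), (24,G1,12), (24,G2,12), (24,G3,12), (27,G2,14)
Step 2: Sum ranks within each group.
R_1 = 24.5 (n_1 = 5)
R_2 = 36 (n_2 = 4)
R_3 = 44.5 (n_3 = 5)
Step 3: H = 12/(N(N+1)) * sum(R_i^2/n_i) - 3(N+1)
     = 12/(14*15) * (24.5^2/5 + 36^2/4 + 44.5^2/5) - 3*15
     = 0.057143 * 840.1 - 45
     = 3.005714.
Step 4: Ties present; correction factor C = 1 - 30/(14^3 - 14) = 0.989011. Corrected H = 3.005714 / 0.989011 = 3.039111.
Step 5: Under H0, H ~ chi^2(2); p-value = 0.218809.
Step 6: alpha = 0.05. fail to reject H0.

H = 3.0391, df = 2, p = 0.218809, fail to reject H0.


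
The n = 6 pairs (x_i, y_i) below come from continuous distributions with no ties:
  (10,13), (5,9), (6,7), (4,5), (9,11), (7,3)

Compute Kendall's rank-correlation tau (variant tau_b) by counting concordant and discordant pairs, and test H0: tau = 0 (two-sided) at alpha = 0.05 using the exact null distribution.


Step 1: Enumerate the 15 unordered pairs (i,j) with i<j and classify each by sign(x_j-x_i) * sign(y_j-y_i).
  (1,2):dx=-5,dy=-4->C; (1,3):dx=-4,dy=-6->C; (1,4):dx=-6,dy=-8->C; (1,5):dx=-1,dy=-2->C
  (1,6):dx=-3,dy=-10->C; (2,3):dx=+1,dy=-2->D; (2,4):dx=-1,dy=-4->C; (2,5):dx=+4,dy=+2->C
  (2,6):dx=+2,dy=-6->D; (3,4):dx=-2,dy=-2->C; (3,5):dx=+3,dy=+4->C; (3,6):dx=+1,dy=-4->D
  (4,5):dx=+5,dy=+6->C; (4,6):dx=+3,dy=-2->D; (5,6):dx=-2,dy=-8->C
Step 2: C = 11, D = 4, total pairs = 15.
Step 3: tau = (C - D)/(n(n-1)/2) = (11 - 4)/15 = 0.466667.
Step 4: Exact two-sided p-value (enumerate n! = 720 permutations of y under H0): p = 0.272222.
Step 5: alpha = 0.05. fail to reject H0.

tau_b = 0.4667 (C=11, D=4), p = 0.272222, fail to reject H0.


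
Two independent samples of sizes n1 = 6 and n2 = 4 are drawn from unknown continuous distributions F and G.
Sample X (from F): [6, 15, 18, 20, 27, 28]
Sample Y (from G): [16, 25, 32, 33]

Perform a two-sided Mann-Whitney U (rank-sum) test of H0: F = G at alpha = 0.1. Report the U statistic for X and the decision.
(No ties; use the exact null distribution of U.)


Step 1: Combine and sort all 10 observations; assign midranks.
sorted (value, group): (6,X), (15,X), (16,Y), (18,X), (20,X), (25,Y), (27,X), (28,X), (32,Y), (33,Y)
ranks: 6->1, 15->2, 16->3, 18->4, 20->5, 25->6, 27->7, 28->8, 32->9, 33->10
Step 2: Rank sum for X: R1 = 1 + 2 + 4 + 5 + 7 + 8 = 27.
Step 3: U_X = R1 - n1(n1+1)/2 = 27 - 6*7/2 = 27 - 21 = 6.
       U_Y = n1*n2 - U_X = 24 - 6 = 18.
Step 4: No ties, so the exact null distribution of U (based on enumerating the C(10,6) = 210 equally likely rank assignments) gives the two-sided p-value.
Step 5: p-value = 0.257143; compare to alpha = 0.1. fail to reject H0.

U_X = 6, p = 0.257143, fail to reject H0 at alpha = 0.1.


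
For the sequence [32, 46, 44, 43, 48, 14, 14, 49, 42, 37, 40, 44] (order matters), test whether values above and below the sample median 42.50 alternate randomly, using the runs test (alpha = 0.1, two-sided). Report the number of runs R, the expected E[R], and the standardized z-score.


Step 1: Compute median = 42.50; label A = above, B = below.
Labels in order: BAAAABBABBBA  (n_A = 6, n_B = 6)
Step 2: Count runs R = 6.
Step 3: Under H0 (random ordering), E[R] = 2*n_A*n_B/(n_A+n_B) + 1 = 2*6*6/12 + 1 = 7.0000.
        Var[R] = 2*n_A*n_B*(2*n_A*n_B - n_A - n_B) / ((n_A+n_B)^2 * (n_A+n_B-1)) = 4320/1584 = 2.7273.
        SD[R] = 1.6514.
Step 4: Continuity-corrected z = (R + 0.5 - E[R]) / SD[R] = (6 + 0.5 - 7.0000) / 1.6514 = -0.3028.
Step 5: Two-sided p-value via normal approximation = 2*(1 - Phi(|z|)) = 0.762069.
Step 6: alpha = 0.1. fail to reject H0.

R = 6, z = -0.3028, p = 0.762069, fail to reject H0.


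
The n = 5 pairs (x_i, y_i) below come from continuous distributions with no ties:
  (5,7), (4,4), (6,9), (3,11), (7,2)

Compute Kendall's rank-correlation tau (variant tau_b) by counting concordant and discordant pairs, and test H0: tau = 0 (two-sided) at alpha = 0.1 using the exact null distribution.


Step 1: Enumerate the 10 unordered pairs (i,j) with i<j and classify each by sign(x_j-x_i) * sign(y_j-y_i).
  (1,2):dx=-1,dy=-3->C; (1,3):dx=+1,dy=+2->C; (1,4):dx=-2,dy=+4->D; (1,5):dx=+2,dy=-5->D
  (2,3):dx=+2,dy=+5->C; (2,4):dx=-1,dy=+7->D; (2,5):dx=+3,dy=-2->D; (3,4):dx=-3,dy=+2->D
  (3,5):dx=+1,dy=-7->D; (4,5):dx=+4,dy=-9->D
Step 2: C = 3, D = 7, total pairs = 10.
Step 3: tau = (C - D)/(n(n-1)/2) = (3 - 7)/10 = -0.400000.
Step 4: Exact two-sided p-value (enumerate n! = 120 permutations of y under H0): p = 0.483333.
Step 5: alpha = 0.1. fail to reject H0.

tau_b = -0.4000 (C=3, D=7), p = 0.483333, fail to reject H0.


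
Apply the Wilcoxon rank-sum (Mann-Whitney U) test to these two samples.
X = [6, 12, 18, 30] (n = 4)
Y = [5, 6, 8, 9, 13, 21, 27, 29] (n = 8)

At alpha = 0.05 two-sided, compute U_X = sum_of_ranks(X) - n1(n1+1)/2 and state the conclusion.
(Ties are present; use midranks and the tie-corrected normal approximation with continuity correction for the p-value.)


Step 1: Combine and sort all 12 observations; assign midranks.
sorted (value, group): (5,Y), (6,X), (6,Y), (8,Y), (9,Y), (12,X), (13,Y), (18,X), (21,Y), (27,Y), (29,Y), (30,X)
ranks: 5->1, 6->2.5, 6->2.5, 8->4, 9->5, 12->6, 13->7, 18->8, 21->9, 27->10, 29->11, 30->12
Step 2: Rank sum for X: R1 = 2.5 + 6 + 8 + 12 = 28.5.
Step 3: U_X = R1 - n1(n1+1)/2 = 28.5 - 4*5/2 = 28.5 - 10 = 18.5.
       U_Y = n1*n2 - U_X = 32 - 18.5 = 13.5.
Step 4: Ties are present, so use the tie-corrected normal approximation (with continuity correction) for the p-value.
Step 5: p-value = 0.733647; compare to alpha = 0.05. fail to reject H0.

U_X = 18.5, p = 0.733647, fail to reject H0 at alpha = 0.05.


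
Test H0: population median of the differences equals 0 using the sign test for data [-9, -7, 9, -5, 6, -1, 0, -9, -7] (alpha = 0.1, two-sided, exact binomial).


Step 1: Discard zero differences. Original n = 9; n_eff = number of nonzero differences = 8.
Nonzero differences (with sign): -9, -7, +9, -5, +6, -1, -9, -7
Step 2: Count signs: positive = 2, negative = 6.
Step 3: Under H0: P(positive) = 0.5, so the number of positives S ~ Bin(8, 0.5).
Step 4: Two-sided exact p-value = sum of Bin(8,0.5) probabilities at or below the observed probability = 0.289062.
Step 5: alpha = 0.1. fail to reject H0.

n_eff = 8, pos = 2, neg = 6, p = 0.289062, fail to reject H0.


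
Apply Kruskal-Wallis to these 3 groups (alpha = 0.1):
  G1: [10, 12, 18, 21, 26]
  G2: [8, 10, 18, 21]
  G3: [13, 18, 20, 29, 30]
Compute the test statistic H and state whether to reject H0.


Step 1: Combine all N = 14 observations and assign midranks.
sorted (value, group, rank): (8,G2,1), (10,G1,2.5), (10,G2,2.5), (12,G1,4), (13,G3,5), (18,G1,7), (18,G2,7), (18,G3,7), (20,G3,9), (21,G1,10.5), (21,G2,10.5), (26,G1,12), (29,G3,13), (30,G3,14)
Step 2: Sum ranks within each group.
R_1 = 36 (n_1 = 5)
R_2 = 21 (n_2 = 4)
R_3 = 48 (n_3 = 5)
Step 3: H = 12/(N(N+1)) * sum(R_i^2/n_i) - 3(N+1)
     = 12/(14*15) * (36^2/5 + 21^2/4 + 48^2/5) - 3*15
     = 0.057143 * 830.25 - 45
     = 2.442857.
Step 4: Ties present; correction factor C = 1 - 36/(14^3 - 14) = 0.986813. Corrected H = 2.442857 / 0.986813 = 2.475501.
Step 5: Under H0, H ~ chi^2(2); p-value = 0.290036.
Step 6: alpha = 0.1. fail to reject H0.

H = 2.4755, df = 2, p = 0.290036, fail to reject H0.


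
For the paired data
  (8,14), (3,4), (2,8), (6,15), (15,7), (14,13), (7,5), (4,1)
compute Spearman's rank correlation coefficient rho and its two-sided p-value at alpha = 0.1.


Step 1: Rank x and y separately (midranks; no ties here).
rank(x): 8->6, 3->2, 2->1, 6->4, 15->8, 14->7, 7->5, 4->3
rank(y): 14->7, 4->2, 8->5, 15->8, 7->4, 13->6, 5->3, 1->1
Step 2: d_i = R_x(i) - R_y(i); compute d_i^2.
  (6-7)^2=1, (2-2)^2=0, (1-5)^2=16, (4-8)^2=16, (8-4)^2=16, (7-6)^2=1, (5-3)^2=4, (3-1)^2=4
sum(d^2) = 58.
Step 3: rho = 1 - 6*58 / (8*(8^2 - 1)) = 1 - 348/504 = 0.309524.
Step 4: Under H0, t = rho * sqrt((n-2)/(1-rho^2)) = 0.7973 ~ t(6).
Step 5: Two-sided p-value from the t-distribution with 6 df = 0.455645.
Step 6: alpha = 0.1. fail to reject H0.

rho = 0.3095, p = 0.455645, fail to reject H0 at alpha = 0.1.


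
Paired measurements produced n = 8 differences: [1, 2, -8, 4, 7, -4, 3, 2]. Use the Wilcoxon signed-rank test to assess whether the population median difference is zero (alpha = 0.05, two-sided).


Step 1: Drop any zero differences (none here) and take |d_i|.
|d| = [1, 2, 8, 4, 7, 4, 3, 2]
Step 2: Midrank |d_i| (ties get averaged ranks).
ranks: |1|->1, |2|->2.5, |8|->8, |4|->5.5, |7|->7, |4|->5.5, |3|->4, |2|->2.5
Step 3: Attach original signs; sum ranks with positive sign and with negative sign.
W+ = 1 + 2.5 + 5.5 + 7 + 4 + 2.5 = 22.5
W- = 8 + 5.5 = 13.5
(Check: W+ + W- = 36 should equal n(n+1)/2 = 36.)
Step 4: Test statistic W = min(W+, W-) = 13.5.
Step 5: Ties in |d|, so use the tie-corrected normal approximation.
        E[W] = n(n+1)/4 = 8*9/4 = 18.
        Tie groups: |d|=2 (t=2), |d|=4 (t=2); sum(t^3 - t) = 12.
        Var[W] = n(n+1)(2n+1)/24 - sum(t^3-t)/48 = 1224/24 - 12/48 = 50.75.
        z = (W - E[W]) / sqrt(Var[W]) = (13.5 - 18) / 7.1239 = -0.6317.
        Two-sided p = 2*Phi(z) = 0.527599.
Step 6: alpha = 0.05. fail to reject H0.

W+ = 22.5, W- = 13.5, W = min = 13.5, p = 0.527599, fail to reject H0.


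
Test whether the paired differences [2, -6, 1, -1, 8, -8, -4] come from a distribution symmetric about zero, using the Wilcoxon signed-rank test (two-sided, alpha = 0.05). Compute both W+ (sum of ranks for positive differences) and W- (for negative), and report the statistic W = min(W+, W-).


Step 1: Drop any zero differences (none here) and take |d_i|.
|d| = [2, 6, 1, 1, 8, 8, 4]
Step 2: Midrank |d_i| (ties get averaged ranks).
ranks: |2|->3, |6|->5, |1|->1.5, |1|->1.5, |8|->6.5, |8|->6.5, |4|->4
Step 3: Attach original signs; sum ranks with positive sign and with negative sign.
W+ = 3 + 1.5 + 6.5 = 11
W- = 5 + 1.5 + 6.5 + 4 = 17
(Check: W+ + W- = 28 should equal n(n+1)/2 = 28.)
Step 4: Test statistic W = min(W+, W-) = 11.
Step 5: Ties in |d|, so use the tie-corrected normal approximation.
        E[W] = n(n+1)/4 = 7*8/4 = 14.
        Tie groups: |d|=1 (t=2), |d|=8 (t=2); sum(t^3 - t) = 12.
        Var[W] = n(n+1)(2n+1)/24 - sum(t^3-t)/48 = 840/24 - 12/48 = 34.75.
        z = (W - E[W]) / sqrt(Var[W]) = (11 - 14) / 5.8949 = -0.5089.
        Two-sided p = 2*Phi(z) = 0.610813.
Step 6: alpha = 0.05. fail to reject H0.

W+ = 11, W- = 17, W = min = 11, p = 0.610813, fail to reject H0.


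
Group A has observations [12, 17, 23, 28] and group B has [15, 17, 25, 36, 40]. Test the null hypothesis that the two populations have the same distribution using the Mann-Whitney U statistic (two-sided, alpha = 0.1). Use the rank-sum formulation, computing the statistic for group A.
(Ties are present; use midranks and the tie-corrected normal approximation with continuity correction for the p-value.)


Step 1: Combine and sort all 9 observations; assign midranks.
sorted (value, group): (12,X), (15,Y), (17,X), (17,Y), (23,X), (25,Y), (28,X), (36,Y), (40,Y)
ranks: 12->1, 15->2, 17->3.5, 17->3.5, 23->5, 25->6, 28->7, 36->8, 40->9
Step 2: Rank sum for X: R1 = 1 + 3.5 + 5 + 7 = 16.5.
Step 3: U_X = R1 - n1(n1+1)/2 = 16.5 - 4*5/2 = 16.5 - 10 = 6.5.
       U_Y = n1*n2 - U_X = 20 - 6.5 = 13.5.
Step 4: Ties are present, so use the tie-corrected normal approximation (with continuity correction) for the p-value.
Step 5: p-value = 0.460558; compare to alpha = 0.1. fail to reject H0.

U_X = 6.5, p = 0.460558, fail to reject H0 at alpha = 0.1.


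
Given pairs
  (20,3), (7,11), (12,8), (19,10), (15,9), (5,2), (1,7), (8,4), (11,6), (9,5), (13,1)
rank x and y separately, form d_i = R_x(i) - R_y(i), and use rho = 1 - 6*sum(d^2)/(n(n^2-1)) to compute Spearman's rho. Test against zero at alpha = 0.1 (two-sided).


Step 1: Rank x and y separately (midranks; no ties here).
rank(x): 20->11, 7->3, 12->7, 19->10, 15->9, 5->2, 1->1, 8->4, 11->6, 9->5, 13->8
rank(y): 3->3, 11->11, 8->8, 10->10, 9->9, 2->2, 7->7, 4->4, 6->6, 5->5, 1->1
Step 2: d_i = R_x(i) - R_y(i); compute d_i^2.
  (11-3)^2=64, (3-11)^2=64, (7-8)^2=1, (10-10)^2=0, (9-9)^2=0, (2-2)^2=0, (1-7)^2=36, (4-4)^2=0, (6-6)^2=0, (5-5)^2=0, (8-1)^2=49
sum(d^2) = 214.
Step 3: rho = 1 - 6*214 / (11*(11^2 - 1)) = 1 - 1284/1320 = 0.027273.
Step 4: Under H0, t = rho * sqrt((n-2)/(1-rho^2)) = 0.0818 ~ t(9).
Step 5: Two-sided p-value from the t-distribution with 9 df = 0.936558.
Step 6: alpha = 0.1. fail to reject H0.

rho = 0.0273, p = 0.936558, fail to reject H0 at alpha = 0.1.


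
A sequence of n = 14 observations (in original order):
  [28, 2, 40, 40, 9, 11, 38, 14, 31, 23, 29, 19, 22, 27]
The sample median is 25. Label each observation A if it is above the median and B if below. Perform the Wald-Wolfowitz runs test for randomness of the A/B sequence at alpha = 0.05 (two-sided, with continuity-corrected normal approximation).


Step 1: Compute median = 25; label A = above, B = below.
Labels in order: ABAABBABABABBA  (n_A = 7, n_B = 7)
Step 2: Count runs R = 11.
Step 3: Under H0 (random ordering), E[R] = 2*n_A*n_B/(n_A+n_B) + 1 = 2*7*7/14 + 1 = 8.0000.
        Var[R] = 2*n_A*n_B*(2*n_A*n_B - n_A - n_B) / ((n_A+n_B)^2 * (n_A+n_B-1)) = 8232/2548 = 3.2308.
        SD[R] = 1.7974.
Step 4: Continuity-corrected z = (R - 0.5 - E[R]) / SD[R] = (11 - 0.5 - 8.0000) / 1.7974 = 1.3909.
Step 5: Two-sided p-value via normal approximation = 2*(1 - Phi(|z|)) = 0.164264.
Step 6: alpha = 0.05. fail to reject H0.

R = 11, z = 1.3909, p = 0.164264, fail to reject H0.


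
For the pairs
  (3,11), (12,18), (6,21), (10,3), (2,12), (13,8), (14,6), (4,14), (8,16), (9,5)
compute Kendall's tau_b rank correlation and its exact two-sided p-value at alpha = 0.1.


Step 1: Enumerate the 45 unordered pairs (i,j) with i<j and classify each by sign(x_j-x_i) * sign(y_j-y_i).
  (1,2):dx=+9,dy=+7->C; (1,3):dx=+3,dy=+10->C; (1,4):dx=+7,dy=-8->D; (1,5):dx=-1,dy=+1->D
  (1,6):dx=+10,dy=-3->D; (1,7):dx=+11,dy=-5->D; (1,8):dx=+1,dy=+3->C; (1,9):dx=+5,dy=+5->C
  (1,10):dx=+6,dy=-6->D; (2,3):dx=-6,dy=+3->D; (2,4):dx=-2,dy=-15->C; (2,5):dx=-10,dy=-6->C
  (2,6):dx=+1,dy=-10->D; (2,7):dx=+2,dy=-12->D; (2,8):dx=-8,dy=-4->C; (2,9):dx=-4,dy=-2->C
  (2,10):dx=-3,dy=-13->C; (3,4):dx=+4,dy=-18->D; (3,5):dx=-4,dy=-9->C; (3,6):dx=+7,dy=-13->D
  (3,7):dx=+8,dy=-15->D; (3,8):dx=-2,dy=-7->C; (3,9):dx=+2,dy=-5->D; (3,10):dx=+3,dy=-16->D
  (4,5):dx=-8,dy=+9->D; (4,6):dx=+3,dy=+5->C; (4,7):dx=+4,dy=+3->C; (4,8):dx=-6,dy=+11->D
  (4,9):dx=-2,dy=+13->D; (4,10):dx=-1,dy=+2->D; (5,6):dx=+11,dy=-4->D; (5,7):dx=+12,dy=-6->D
  (5,8):dx=+2,dy=+2->C; (5,9):dx=+6,dy=+4->C; (5,10):dx=+7,dy=-7->D; (6,7):dx=+1,dy=-2->D
  (6,8):dx=-9,dy=+6->D; (6,9):dx=-5,dy=+8->D; (6,10):dx=-4,dy=-3->C; (7,8):dx=-10,dy=+8->D
  (7,9):dx=-6,dy=+10->D; (7,10):dx=-5,dy=-1->C; (8,9):dx=+4,dy=+2->C; (8,10):dx=+5,dy=-9->D
  (9,10):dx=+1,dy=-11->D
Step 2: C = 18, D = 27, total pairs = 45.
Step 3: tau = (C - D)/(n(n-1)/2) = (18 - 27)/45 = -0.200000.
Step 4: Exact two-sided p-value (enumerate n! = 3628800 permutations of y under H0): p = 0.484313.
Step 5: alpha = 0.1. fail to reject H0.

tau_b = -0.2000 (C=18, D=27), p = 0.484313, fail to reject H0.


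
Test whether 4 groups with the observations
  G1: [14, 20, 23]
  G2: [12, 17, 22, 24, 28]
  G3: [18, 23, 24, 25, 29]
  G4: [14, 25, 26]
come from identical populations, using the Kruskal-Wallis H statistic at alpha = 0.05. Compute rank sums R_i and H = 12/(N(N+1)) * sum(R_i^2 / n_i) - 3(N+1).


Step 1: Combine all N = 16 observations and assign midranks.
sorted (value, group, rank): (12,G2,1), (14,G1,2.5), (14,G4,2.5), (17,G2,4), (18,G3,5), (20,G1,6), (22,G2,7), (23,G1,8.5), (23,G3,8.5), (24,G2,10.5), (24,G3,10.5), (25,G3,12.5), (25,G4,12.5), (26,G4,14), (28,G2,15), (29,G3,16)
Step 2: Sum ranks within each group.
R_1 = 17 (n_1 = 3)
R_2 = 37.5 (n_2 = 5)
R_3 = 52.5 (n_3 = 5)
R_4 = 29 (n_4 = 3)
Step 3: H = 12/(N(N+1)) * sum(R_i^2/n_i) - 3(N+1)
     = 12/(16*17) * (17^2/3 + 37.5^2/5 + 52.5^2/5 + 29^2/3) - 3*17
     = 0.044118 * 1209.17 - 51
     = 2.345588.
Step 4: Ties present; correction factor C = 1 - 24/(16^3 - 16) = 0.994118. Corrected H = 2.345588 / 0.994118 = 2.359467.
Step 5: Under H0, H ~ chi^2(3); p-value = 0.501224.
Step 6: alpha = 0.05. fail to reject H0.

H = 2.3595, df = 3, p = 0.501224, fail to reject H0.


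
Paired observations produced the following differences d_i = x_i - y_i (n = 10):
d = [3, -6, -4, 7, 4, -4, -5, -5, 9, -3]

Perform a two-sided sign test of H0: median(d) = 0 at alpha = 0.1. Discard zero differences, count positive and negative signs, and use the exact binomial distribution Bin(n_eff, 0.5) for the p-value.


Step 1: Discard zero differences. Original n = 10; n_eff = number of nonzero differences = 10.
Nonzero differences (with sign): +3, -6, -4, +7, +4, -4, -5, -5, +9, -3
Step 2: Count signs: positive = 4, negative = 6.
Step 3: Under H0: P(positive) = 0.5, so the number of positives S ~ Bin(10, 0.5).
Step 4: Two-sided exact p-value = sum of Bin(10,0.5) probabilities at or below the observed probability = 0.753906.
Step 5: alpha = 0.1. fail to reject H0.

n_eff = 10, pos = 4, neg = 6, p = 0.753906, fail to reject H0.


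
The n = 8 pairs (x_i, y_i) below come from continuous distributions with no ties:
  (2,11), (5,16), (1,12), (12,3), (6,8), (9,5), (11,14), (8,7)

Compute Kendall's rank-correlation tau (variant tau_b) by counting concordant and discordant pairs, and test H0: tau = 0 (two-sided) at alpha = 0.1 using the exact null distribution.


Step 1: Enumerate the 28 unordered pairs (i,j) with i<j and classify each by sign(x_j-x_i) * sign(y_j-y_i).
  (1,2):dx=+3,dy=+5->C; (1,3):dx=-1,dy=+1->D; (1,4):dx=+10,dy=-8->D; (1,5):dx=+4,dy=-3->D
  (1,6):dx=+7,dy=-6->D; (1,7):dx=+9,dy=+3->C; (1,8):dx=+6,dy=-4->D; (2,3):dx=-4,dy=-4->C
  (2,4):dx=+7,dy=-13->D; (2,5):dx=+1,dy=-8->D; (2,6):dx=+4,dy=-11->D; (2,7):dx=+6,dy=-2->D
  (2,8):dx=+3,dy=-9->D; (3,4):dx=+11,dy=-9->D; (3,5):dx=+5,dy=-4->D; (3,6):dx=+8,dy=-7->D
  (3,7):dx=+10,dy=+2->C; (3,8):dx=+7,dy=-5->D; (4,5):dx=-6,dy=+5->D; (4,6):dx=-3,dy=+2->D
  (4,7):dx=-1,dy=+11->D; (4,8):dx=-4,dy=+4->D; (5,6):dx=+3,dy=-3->D; (5,7):dx=+5,dy=+6->C
  (5,8):dx=+2,dy=-1->D; (6,7):dx=+2,dy=+9->C; (6,8):dx=-1,dy=+2->D; (7,8):dx=-3,dy=-7->C
Step 2: C = 7, D = 21, total pairs = 28.
Step 3: tau = (C - D)/(n(n-1)/2) = (7 - 21)/28 = -0.500000.
Step 4: Exact two-sided p-value (enumerate n! = 40320 permutations of y under H0): p = 0.108681.
Step 5: alpha = 0.1. fail to reject H0.

tau_b = -0.5000 (C=7, D=21), p = 0.108681, fail to reject H0.
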